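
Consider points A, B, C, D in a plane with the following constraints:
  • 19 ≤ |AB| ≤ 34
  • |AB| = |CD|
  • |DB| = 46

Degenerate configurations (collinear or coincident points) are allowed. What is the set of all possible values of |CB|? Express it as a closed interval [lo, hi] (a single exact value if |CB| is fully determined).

|CB| ∈ [12, 80]  (≈ [12.0000, 80.0000])

|AB| ∈ [19, 34]
|BD| ∈ {46}
|CD| ∈ [19, 34]
|AD| ∈ [12, 80]
|BC| ∈ [12, 80]
|AC| ∈ [0, 114]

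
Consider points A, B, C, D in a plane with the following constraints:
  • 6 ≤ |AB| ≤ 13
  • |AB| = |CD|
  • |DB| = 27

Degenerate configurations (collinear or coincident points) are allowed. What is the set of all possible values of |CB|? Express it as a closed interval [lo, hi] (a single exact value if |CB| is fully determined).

|AB| ∈ [6, 13]
|BD| ∈ {27}
|CD| ∈ [6, 13]
|AD| ∈ [14, 40]
|BC| ∈ [14, 40]
|AC| ∈ [1, 53]

|CB| ∈ [14, 40]  (≈ [14.0000, 40.0000])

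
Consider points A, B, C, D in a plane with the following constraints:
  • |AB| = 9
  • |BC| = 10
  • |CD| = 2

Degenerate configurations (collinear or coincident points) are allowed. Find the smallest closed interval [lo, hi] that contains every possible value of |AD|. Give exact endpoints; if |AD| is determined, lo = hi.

|AD| ∈ [0, 21]  (≈ [0.0000, 21.0000])

|AB| ∈ {9}
|BC| ∈ {10}
|CD| ∈ {2}
|AC| ∈ [1, 19]
|BD| ∈ [8, 12]
|AD| ∈ [0, 21]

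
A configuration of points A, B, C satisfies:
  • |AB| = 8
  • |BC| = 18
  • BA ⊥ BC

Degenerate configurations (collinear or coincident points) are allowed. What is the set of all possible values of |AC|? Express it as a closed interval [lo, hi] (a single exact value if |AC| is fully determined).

|AC| = 2·√(97)  (≈ 19.6977)

|AB| ∈ {8}
|BC| ∈ {18}
|AC| ∈ {2·√(97)}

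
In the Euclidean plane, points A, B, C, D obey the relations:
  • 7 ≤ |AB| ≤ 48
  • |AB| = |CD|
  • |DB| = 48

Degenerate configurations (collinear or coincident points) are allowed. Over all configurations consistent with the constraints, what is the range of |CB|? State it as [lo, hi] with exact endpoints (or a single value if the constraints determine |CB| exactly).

|CB| ∈ [0, 96]  (≈ [0.0000, 96.0000])

|AB| ∈ [7, 48]
|BD| ∈ {48}
|CD| ∈ [7, 48]
|AD| ∈ [0, 96]
|BC| ∈ [0, 96]
|AC| ∈ [0, 144]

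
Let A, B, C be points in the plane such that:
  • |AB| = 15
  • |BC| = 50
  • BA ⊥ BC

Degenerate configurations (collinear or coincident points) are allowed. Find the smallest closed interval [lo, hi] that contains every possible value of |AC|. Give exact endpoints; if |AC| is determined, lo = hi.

|AC| = 5·√(109)  (≈ 52.2015)

|AB| ∈ {15}
|BC| ∈ {50}
|AC| ∈ {5·√(109)}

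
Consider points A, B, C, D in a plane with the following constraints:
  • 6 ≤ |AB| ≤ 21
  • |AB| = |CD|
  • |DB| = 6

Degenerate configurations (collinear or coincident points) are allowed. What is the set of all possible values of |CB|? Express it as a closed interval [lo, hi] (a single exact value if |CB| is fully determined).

|CB| ∈ [0, 27]  (≈ [0.0000, 27.0000])

|AB| ∈ [6, 21]
|BD| ∈ {6}
|CD| ∈ [6, 21]
|AD| ∈ [0, 27]
|BC| ∈ [0, 27]
|AC| ∈ [0, 48]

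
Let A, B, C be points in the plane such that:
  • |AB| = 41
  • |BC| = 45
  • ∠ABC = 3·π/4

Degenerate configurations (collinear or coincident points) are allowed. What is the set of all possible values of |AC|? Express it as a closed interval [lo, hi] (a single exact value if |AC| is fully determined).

|AC| = √(1845·√(2) + 3706)  (≈ 79.4684)

|AB| ∈ {41}
|BC| ∈ {45}
|AC| ∈ {√(1845·√(2) + 3706)}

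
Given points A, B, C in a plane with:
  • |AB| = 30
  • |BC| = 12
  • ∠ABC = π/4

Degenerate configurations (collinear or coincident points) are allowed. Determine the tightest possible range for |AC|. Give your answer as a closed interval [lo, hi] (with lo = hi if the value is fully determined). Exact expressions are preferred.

|AB| ∈ {30}
|BC| ∈ {12}
|AC| ∈ {6·√(29 - 10·√(2))}

|AC| = 6·√(29 - 10·√(2))  (≈ 23.1275)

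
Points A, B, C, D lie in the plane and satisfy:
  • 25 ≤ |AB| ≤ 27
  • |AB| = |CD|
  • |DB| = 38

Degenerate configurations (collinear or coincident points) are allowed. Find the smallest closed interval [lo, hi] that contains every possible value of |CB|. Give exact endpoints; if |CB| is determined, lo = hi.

|CB| ∈ [11, 65]  (≈ [11.0000, 65.0000])

|AB| ∈ [25, 27]
|BD| ∈ {38}
|CD| ∈ [25, 27]
|AD| ∈ [11, 65]
|BC| ∈ [11, 65]
|AC| ∈ [0, 92]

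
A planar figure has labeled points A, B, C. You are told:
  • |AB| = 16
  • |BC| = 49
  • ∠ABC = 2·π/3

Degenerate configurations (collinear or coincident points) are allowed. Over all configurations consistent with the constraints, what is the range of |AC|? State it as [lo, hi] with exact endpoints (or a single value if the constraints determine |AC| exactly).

|AC| = √(3441)  (≈ 58.6600)

|AB| ∈ {16}
|BC| ∈ {49}
|AC| ∈ {√(3441)}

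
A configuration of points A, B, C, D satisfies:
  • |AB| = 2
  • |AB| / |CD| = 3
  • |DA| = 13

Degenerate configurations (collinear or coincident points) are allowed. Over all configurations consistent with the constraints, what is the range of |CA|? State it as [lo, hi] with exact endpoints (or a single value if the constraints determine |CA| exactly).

|AB| ∈ {2}
|AD| ∈ {13}
|CD| ∈ {2/3}
|BD| ∈ [11, 15]
|AC| ∈ [37/3, 41/3]
|BC| ∈ [31/3, 47/3]

|CA| ∈ [37/3, 41/3]  (≈ [12.3333, 13.6667])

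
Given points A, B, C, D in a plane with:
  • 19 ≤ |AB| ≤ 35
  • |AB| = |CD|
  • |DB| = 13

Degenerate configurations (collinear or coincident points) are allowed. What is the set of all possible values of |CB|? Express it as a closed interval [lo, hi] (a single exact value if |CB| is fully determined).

|AB| ∈ [19, 35]
|BD| ∈ {13}
|CD| ∈ [19, 35]
|AD| ∈ [6, 48]
|BC| ∈ [6, 48]
|AC| ∈ [0, 83]

|CB| ∈ [6, 48]  (≈ [6.0000, 48.0000])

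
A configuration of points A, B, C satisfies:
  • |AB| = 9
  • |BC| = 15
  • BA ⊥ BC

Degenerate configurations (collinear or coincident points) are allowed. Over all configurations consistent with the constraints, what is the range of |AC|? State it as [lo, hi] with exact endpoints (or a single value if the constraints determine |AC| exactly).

|AC| = 3·√(34)  (≈ 17.4929)

|AB| ∈ {9}
|BC| ∈ {15}
|AC| ∈ {3·√(34)}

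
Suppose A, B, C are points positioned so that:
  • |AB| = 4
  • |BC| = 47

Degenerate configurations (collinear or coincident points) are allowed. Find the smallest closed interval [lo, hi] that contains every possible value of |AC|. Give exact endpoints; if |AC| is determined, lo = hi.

|AC| ∈ [43, 51]  (≈ [43.0000, 51.0000])

|AB| ∈ {4}
|BC| ∈ {47}
|AC| ∈ [43, 51]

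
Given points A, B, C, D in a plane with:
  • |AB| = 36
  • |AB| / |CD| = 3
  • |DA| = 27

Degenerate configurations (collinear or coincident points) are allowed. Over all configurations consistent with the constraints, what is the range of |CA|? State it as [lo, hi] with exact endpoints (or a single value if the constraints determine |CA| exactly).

|CA| ∈ [15, 39]  (≈ [15.0000, 39.0000])

|AB| ∈ {36}
|AD| ∈ {27}
|CD| ∈ {12}
|BD| ∈ [9, 63]
|AC| ∈ [15, 39]
|BC| ∈ [0, 75]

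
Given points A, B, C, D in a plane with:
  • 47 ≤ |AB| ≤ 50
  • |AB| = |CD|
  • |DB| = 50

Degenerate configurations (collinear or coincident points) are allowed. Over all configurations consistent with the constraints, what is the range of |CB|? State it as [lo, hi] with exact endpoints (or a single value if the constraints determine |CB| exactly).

|CB| ∈ [0, 100]  (≈ [0.0000, 100.0000])

|AB| ∈ [47, 50]
|BD| ∈ {50}
|CD| ∈ [47, 50]
|AD| ∈ [0, 100]
|BC| ∈ [0, 100]
|AC| ∈ [0, 150]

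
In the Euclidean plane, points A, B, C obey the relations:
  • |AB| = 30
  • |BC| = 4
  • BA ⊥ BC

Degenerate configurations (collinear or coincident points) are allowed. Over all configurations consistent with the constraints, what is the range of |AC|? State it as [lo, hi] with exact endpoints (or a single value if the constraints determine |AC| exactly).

|AC| = 2·√(229)  (≈ 30.2655)

|AB| ∈ {30}
|BC| ∈ {4}
|AC| ∈ {2·√(229)}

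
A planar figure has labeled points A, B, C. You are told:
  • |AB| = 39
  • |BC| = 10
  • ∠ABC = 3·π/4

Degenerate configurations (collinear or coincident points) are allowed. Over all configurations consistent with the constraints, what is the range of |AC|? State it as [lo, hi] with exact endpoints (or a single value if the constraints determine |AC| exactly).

|AC| = √(390·√(2) + 1621)  (≈ 46.6105)

|AB| ∈ {39}
|BC| ∈ {10}
|AC| ∈ {√(390·√(2) + 1621)}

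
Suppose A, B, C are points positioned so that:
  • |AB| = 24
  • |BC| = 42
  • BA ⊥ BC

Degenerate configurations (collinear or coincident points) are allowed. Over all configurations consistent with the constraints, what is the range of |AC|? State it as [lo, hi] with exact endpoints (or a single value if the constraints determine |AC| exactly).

|AC| = 6·√(65)  (≈ 48.3735)

|AB| ∈ {24}
|BC| ∈ {42}
|AC| ∈ {6·√(65)}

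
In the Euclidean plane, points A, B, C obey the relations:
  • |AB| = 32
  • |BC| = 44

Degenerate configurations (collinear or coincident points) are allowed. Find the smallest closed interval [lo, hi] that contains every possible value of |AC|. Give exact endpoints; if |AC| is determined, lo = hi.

|AB| ∈ {32}
|BC| ∈ {44}
|AC| ∈ [12, 76]

|AC| ∈ [12, 76]  (≈ [12.0000, 76.0000])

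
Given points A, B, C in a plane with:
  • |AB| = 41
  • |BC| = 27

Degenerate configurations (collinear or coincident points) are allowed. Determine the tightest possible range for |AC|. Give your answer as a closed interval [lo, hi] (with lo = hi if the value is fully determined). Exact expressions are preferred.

|AC| ∈ [14, 68]  (≈ [14.0000, 68.0000])

|AB| ∈ {41}
|BC| ∈ {27}
|AC| ∈ [14, 68]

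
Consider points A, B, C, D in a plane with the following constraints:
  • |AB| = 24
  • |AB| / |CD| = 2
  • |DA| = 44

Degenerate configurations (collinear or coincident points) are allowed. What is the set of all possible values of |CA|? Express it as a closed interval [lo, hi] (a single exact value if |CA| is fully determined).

|AB| ∈ {24}
|AD| ∈ {44}
|CD| ∈ {12}
|BD| ∈ [20, 68]
|AC| ∈ [32, 56]
|BC| ∈ [8, 80]

|CA| ∈ [32, 56]  (≈ [32.0000, 56.0000])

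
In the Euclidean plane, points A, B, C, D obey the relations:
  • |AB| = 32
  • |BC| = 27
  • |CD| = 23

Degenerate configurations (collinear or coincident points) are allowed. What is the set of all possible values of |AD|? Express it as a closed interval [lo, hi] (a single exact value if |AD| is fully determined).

|AD| ∈ [0, 82]  (≈ [0.0000, 82.0000])

|AB| ∈ {32}
|BC| ∈ {27}
|CD| ∈ {23}
|AC| ∈ [5, 59]
|BD| ∈ [4, 50]
|AD| ∈ [0, 82]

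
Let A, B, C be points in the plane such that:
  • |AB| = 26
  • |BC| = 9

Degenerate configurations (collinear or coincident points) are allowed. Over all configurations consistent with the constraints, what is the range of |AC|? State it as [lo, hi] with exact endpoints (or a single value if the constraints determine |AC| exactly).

|AB| ∈ {26}
|BC| ∈ {9}
|AC| ∈ [17, 35]

|AC| ∈ [17, 35]  (≈ [17.0000, 35.0000])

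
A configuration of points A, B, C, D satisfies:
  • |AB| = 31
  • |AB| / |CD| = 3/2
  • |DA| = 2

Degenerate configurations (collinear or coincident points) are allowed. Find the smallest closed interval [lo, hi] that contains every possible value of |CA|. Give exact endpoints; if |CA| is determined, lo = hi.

|AB| ∈ {31}
|AD| ∈ {2}
|CD| ∈ {62/3}
|BD| ∈ [29, 33]
|AC| ∈ [56/3, 68/3]
|BC| ∈ [25/3, 161/3]

|CA| ∈ [56/3, 68/3]  (≈ [18.6667, 22.6667])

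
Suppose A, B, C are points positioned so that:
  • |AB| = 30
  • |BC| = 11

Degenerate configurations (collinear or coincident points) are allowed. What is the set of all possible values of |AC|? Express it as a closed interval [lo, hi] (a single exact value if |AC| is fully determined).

|AC| ∈ [19, 41]  (≈ [19.0000, 41.0000])

|AB| ∈ {30}
|BC| ∈ {11}
|AC| ∈ [19, 41]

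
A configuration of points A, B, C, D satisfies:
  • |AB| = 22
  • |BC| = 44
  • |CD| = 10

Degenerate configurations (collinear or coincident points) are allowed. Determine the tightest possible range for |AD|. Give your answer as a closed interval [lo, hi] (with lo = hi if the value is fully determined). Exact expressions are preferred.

|AD| ∈ [12, 76]  (≈ [12.0000, 76.0000])

|AB| ∈ {22}
|BC| ∈ {44}
|CD| ∈ {10}
|AC| ∈ [22, 66]
|BD| ∈ [34, 54]
|AD| ∈ [12, 76]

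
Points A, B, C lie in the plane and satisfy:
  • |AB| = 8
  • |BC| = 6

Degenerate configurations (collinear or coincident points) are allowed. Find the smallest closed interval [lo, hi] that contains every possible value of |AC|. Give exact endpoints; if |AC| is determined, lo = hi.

|AB| ∈ {8}
|BC| ∈ {6}
|AC| ∈ [2, 14]

|AC| ∈ [2, 14]  (≈ [2.0000, 14.0000])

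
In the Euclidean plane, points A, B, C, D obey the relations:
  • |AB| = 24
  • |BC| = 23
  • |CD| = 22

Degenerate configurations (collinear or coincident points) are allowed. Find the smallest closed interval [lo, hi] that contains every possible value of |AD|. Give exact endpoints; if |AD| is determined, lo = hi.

|AD| ∈ [0, 69]  (≈ [0.0000, 69.0000])

|AB| ∈ {24}
|BC| ∈ {23}
|CD| ∈ {22}
|AC| ∈ [1, 47]
|BD| ∈ [1, 45]
|AD| ∈ [0, 69]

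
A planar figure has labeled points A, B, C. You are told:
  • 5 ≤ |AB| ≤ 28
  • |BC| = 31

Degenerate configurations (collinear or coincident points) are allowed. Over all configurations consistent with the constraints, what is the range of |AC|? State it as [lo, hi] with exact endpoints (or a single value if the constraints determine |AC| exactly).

|AC| ∈ [3, 59]  (≈ [3.0000, 59.0000])

|AB| ∈ [5, 28]
|BC| ∈ {31}
|AC| ∈ [3, 59]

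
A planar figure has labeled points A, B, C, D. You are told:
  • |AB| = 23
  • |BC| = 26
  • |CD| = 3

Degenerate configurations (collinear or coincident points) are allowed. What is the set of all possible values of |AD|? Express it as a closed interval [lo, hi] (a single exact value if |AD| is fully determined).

|AD| ∈ [0, 52]  (≈ [0.0000, 52.0000])

|AB| ∈ {23}
|BC| ∈ {26}
|CD| ∈ {3}
|AC| ∈ [3, 49]
|BD| ∈ [23, 29]
|AD| ∈ [0, 52]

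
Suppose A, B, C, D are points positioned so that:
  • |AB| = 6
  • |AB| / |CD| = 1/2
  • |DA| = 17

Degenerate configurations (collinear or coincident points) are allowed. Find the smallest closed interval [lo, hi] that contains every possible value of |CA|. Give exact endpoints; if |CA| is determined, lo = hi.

|AB| ∈ {6}
|AD| ∈ {17}
|CD| ∈ {12}
|BD| ∈ [11, 23]
|AC| ∈ [5, 29]
|BC| ∈ [0, 35]

|CA| ∈ [5, 29]  (≈ [5.0000, 29.0000])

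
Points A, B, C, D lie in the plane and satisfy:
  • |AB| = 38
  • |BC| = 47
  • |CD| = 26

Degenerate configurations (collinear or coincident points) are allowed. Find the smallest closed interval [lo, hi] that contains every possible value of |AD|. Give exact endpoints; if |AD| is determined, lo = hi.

|AD| ∈ [0, 111]  (≈ [0.0000, 111.0000])

|AB| ∈ {38}
|BC| ∈ {47}
|CD| ∈ {26}
|AC| ∈ [9, 85]
|BD| ∈ [21, 73]
|AD| ∈ [0, 111]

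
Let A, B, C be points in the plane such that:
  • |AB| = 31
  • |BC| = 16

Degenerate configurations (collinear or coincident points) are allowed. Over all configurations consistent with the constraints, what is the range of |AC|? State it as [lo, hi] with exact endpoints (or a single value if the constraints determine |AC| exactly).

|AB| ∈ {31}
|BC| ∈ {16}
|AC| ∈ [15, 47]

|AC| ∈ [15, 47]  (≈ [15.0000, 47.0000])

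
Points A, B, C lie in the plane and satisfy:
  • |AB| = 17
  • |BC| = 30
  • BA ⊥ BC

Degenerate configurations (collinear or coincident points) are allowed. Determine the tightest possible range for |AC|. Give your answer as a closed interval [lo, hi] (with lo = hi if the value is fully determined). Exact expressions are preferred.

|AC| = √(1189)  (≈ 34.4819)

|AB| ∈ {17}
|BC| ∈ {30}
|AC| ∈ {√(1189)}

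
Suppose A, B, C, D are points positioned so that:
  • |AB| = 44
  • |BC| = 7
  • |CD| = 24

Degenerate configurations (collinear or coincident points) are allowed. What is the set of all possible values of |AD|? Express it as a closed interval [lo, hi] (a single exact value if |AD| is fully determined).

|AD| ∈ [13, 75]  (≈ [13.0000, 75.0000])

|AB| ∈ {44}
|BC| ∈ {7}
|CD| ∈ {24}
|AC| ∈ [37, 51]
|BD| ∈ [17, 31]
|AD| ∈ [13, 75]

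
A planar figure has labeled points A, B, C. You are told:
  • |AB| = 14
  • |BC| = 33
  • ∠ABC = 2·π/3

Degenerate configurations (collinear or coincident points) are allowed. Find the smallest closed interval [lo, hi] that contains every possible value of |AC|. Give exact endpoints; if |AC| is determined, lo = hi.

|AB| ∈ {14}
|BC| ∈ {33}
|AC| ∈ {√(1747)}

|AC| = √(1747)  (≈ 41.7971)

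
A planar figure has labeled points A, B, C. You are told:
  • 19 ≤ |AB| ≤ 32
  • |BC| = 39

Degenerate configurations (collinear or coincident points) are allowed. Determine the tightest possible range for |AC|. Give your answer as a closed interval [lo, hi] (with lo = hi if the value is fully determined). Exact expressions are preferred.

|AC| ∈ [7, 71]  (≈ [7.0000, 71.0000])

|AB| ∈ [19, 32]
|BC| ∈ {39}
|AC| ∈ [7, 71]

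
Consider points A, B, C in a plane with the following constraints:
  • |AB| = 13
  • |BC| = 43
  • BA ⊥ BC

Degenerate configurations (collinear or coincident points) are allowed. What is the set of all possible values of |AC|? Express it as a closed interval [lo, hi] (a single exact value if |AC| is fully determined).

|AC| = √(2018)  (≈ 44.9222)

|AB| ∈ {13}
|BC| ∈ {43}
|AC| ∈ {√(2018)}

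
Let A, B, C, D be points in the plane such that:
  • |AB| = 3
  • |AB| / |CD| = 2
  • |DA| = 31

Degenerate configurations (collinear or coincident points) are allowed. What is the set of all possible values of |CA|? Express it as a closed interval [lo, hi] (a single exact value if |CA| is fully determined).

|CA| ∈ [59/2, 65/2]  (≈ [29.5000, 32.5000])

|AB| ∈ {3}
|AD| ∈ {31}
|CD| ∈ {3/2}
|BD| ∈ [28, 34]
|AC| ∈ [59/2, 65/2]
|BC| ∈ [53/2, 71/2]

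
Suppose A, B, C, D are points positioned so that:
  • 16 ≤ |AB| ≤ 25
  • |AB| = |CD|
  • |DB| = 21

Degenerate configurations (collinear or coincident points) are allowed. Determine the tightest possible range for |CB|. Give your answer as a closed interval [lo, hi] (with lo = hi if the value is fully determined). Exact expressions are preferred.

|AB| ∈ [16, 25]
|BD| ∈ {21}
|CD| ∈ [16, 25]
|AD| ∈ [0, 46]
|BC| ∈ [0, 46]
|AC| ∈ [0, 71]

|CB| ∈ [0, 46]  (≈ [0.0000, 46.0000])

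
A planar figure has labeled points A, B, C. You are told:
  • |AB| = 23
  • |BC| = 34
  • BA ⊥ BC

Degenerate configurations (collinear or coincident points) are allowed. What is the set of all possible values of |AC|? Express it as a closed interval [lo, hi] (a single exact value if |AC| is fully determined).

|AC| = √(1685)  (≈ 41.0488)

|AB| ∈ {23}
|BC| ∈ {34}
|AC| ∈ {√(1685)}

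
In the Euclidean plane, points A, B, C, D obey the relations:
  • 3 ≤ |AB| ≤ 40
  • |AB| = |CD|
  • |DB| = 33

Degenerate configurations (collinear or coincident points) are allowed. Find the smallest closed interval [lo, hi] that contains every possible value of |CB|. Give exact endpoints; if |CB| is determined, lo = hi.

|AB| ∈ [3, 40]
|BD| ∈ {33}
|CD| ∈ [3, 40]
|AD| ∈ [0, 73]
|BC| ∈ [0, 73]
|AC| ∈ [0, 113]

|CB| ∈ [0, 73]  (≈ [0.0000, 73.0000])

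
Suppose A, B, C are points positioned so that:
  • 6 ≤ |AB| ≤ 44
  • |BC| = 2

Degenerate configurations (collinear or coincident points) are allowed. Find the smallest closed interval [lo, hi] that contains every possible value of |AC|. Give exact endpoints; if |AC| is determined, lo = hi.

|AB| ∈ [6, 44]
|BC| ∈ {2}
|AC| ∈ [4, 46]

|AC| ∈ [4, 46]  (≈ [4.0000, 46.0000])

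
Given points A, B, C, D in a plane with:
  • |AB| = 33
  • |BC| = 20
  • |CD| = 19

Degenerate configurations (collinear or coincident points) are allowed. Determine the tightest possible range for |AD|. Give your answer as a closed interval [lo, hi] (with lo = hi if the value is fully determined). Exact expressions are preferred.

|AB| ∈ {33}
|BC| ∈ {20}
|CD| ∈ {19}
|AC| ∈ [13, 53]
|BD| ∈ [1, 39]
|AD| ∈ [0, 72]

|AD| ∈ [0, 72]  (≈ [0.0000, 72.0000])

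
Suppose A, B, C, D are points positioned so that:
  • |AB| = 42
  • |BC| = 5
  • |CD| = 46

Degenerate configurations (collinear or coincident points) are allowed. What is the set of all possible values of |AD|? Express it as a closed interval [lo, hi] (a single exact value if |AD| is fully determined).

|AD| ∈ [0, 93]  (≈ [0.0000, 93.0000])

|AB| ∈ {42}
|BC| ∈ {5}
|CD| ∈ {46}
|AC| ∈ [37, 47]
|BD| ∈ [41, 51]
|AD| ∈ [0, 93]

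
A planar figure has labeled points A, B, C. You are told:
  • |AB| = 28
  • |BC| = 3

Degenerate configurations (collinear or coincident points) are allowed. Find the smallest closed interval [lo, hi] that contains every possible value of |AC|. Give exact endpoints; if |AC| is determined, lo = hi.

|AB| ∈ {28}
|BC| ∈ {3}
|AC| ∈ [25, 31]

|AC| ∈ [25, 31]  (≈ [25.0000, 31.0000])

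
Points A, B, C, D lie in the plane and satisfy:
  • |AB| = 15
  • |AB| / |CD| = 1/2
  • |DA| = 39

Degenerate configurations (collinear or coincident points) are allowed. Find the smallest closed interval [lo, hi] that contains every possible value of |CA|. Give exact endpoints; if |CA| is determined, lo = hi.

|CA| ∈ [9, 69]  (≈ [9.0000, 69.0000])

|AB| ∈ {15}
|AD| ∈ {39}
|CD| ∈ {30}
|BD| ∈ [24, 54]
|AC| ∈ [9, 69]
|BC| ∈ [0, 84]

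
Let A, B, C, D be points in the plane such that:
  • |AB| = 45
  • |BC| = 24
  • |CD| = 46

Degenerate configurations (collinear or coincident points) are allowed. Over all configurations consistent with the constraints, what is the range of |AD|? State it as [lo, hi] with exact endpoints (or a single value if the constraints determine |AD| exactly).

|AD| ∈ [0, 115]  (≈ [0.0000, 115.0000])

|AB| ∈ {45}
|BC| ∈ {24}
|CD| ∈ {46}
|AC| ∈ [21, 69]
|BD| ∈ [22, 70]
|AD| ∈ [0, 115]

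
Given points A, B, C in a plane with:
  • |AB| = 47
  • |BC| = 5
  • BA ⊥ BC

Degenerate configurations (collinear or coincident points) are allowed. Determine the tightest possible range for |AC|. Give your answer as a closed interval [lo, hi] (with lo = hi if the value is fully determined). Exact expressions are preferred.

|AC| = √(2234)  (≈ 47.2652)

|AB| ∈ {47}
|BC| ∈ {5}
|AC| ∈ {√(2234)}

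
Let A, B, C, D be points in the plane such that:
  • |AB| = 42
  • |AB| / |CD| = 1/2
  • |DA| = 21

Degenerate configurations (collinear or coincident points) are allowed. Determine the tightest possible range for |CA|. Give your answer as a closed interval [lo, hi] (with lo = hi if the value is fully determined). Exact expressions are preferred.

|AB| ∈ {42}
|AD| ∈ {21}
|CD| ∈ {84}
|BD| ∈ [21, 63]
|AC| ∈ [63, 105]
|BC| ∈ [21, 147]

|CA| ∈ [63, 105]  (≈ [63.0000, 105.0000])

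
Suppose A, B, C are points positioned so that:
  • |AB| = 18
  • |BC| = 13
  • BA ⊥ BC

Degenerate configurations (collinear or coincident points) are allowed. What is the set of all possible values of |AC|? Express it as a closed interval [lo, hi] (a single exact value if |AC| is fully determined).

|AB| ∈ {18}
|BC| ∈ {13}
|AC| ∈ {√(493)}

|AC| = √(493)  (≈ 22.2036)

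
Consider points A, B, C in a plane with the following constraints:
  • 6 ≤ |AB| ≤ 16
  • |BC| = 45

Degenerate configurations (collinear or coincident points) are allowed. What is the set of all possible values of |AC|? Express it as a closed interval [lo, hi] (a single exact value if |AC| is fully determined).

|AB| ∈ [6, 16]
|BC| ∈ {45}
|AC| ∈ [29, 61]

|AC| ∈ [29, 61]  (≈ [29.0000, 61.0000])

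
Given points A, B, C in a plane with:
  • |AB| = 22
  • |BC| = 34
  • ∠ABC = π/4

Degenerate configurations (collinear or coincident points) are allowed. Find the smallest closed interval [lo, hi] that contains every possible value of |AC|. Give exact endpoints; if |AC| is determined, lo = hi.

|AC| = 2·√(410 - 187·√(2))  (≈ 24.1282)

|AB| ∈ {22}
|BC| ∈ {34}
|AC| ∈ {2·√(410 - 187·√(2))}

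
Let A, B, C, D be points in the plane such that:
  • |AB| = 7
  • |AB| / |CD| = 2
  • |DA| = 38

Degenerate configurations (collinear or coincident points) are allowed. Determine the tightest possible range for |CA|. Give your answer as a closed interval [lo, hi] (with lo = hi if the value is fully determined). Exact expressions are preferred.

|CA| ∈ [69/2, 83/2]  (≈ [34.5000, 41.5000])

|AB| ∈ {7}
|AD| ∈ {38}
|CD| ∈ {7/2}
|BD| ∈ [31, 45]
|AC| ∈ [69/2, 83/2]
|BC| ∈ [55/2, 97/2]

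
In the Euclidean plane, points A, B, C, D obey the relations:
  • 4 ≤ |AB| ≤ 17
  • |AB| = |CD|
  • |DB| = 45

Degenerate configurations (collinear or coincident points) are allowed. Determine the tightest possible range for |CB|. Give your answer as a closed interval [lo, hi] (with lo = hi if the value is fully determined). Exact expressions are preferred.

|CB| ∈ [28, 62]  (≈ [28.0000, 62.0000])

|AB| ∈ [4, 17]
|BD| ∈ {45}
|CD| ∈ [4, 17]
|AD| ∈ [28, 62]
|BC| ∈ [28, 62]
|AC| ∈ [11, 79]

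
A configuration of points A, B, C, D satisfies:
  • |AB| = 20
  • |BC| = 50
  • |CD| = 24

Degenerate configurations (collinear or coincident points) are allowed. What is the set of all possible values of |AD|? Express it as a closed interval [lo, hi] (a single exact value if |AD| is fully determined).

|AD| ∈ [6, 94]  (≈ [6.0000, 94.0000])

|AB| ∈ {20}
|BC| ∈ {50}
|CD| ∈ {24}
|AC| ∈ [30, 70]
|BD| ∈ [26, 74]
|AD| ∈ [6, 94]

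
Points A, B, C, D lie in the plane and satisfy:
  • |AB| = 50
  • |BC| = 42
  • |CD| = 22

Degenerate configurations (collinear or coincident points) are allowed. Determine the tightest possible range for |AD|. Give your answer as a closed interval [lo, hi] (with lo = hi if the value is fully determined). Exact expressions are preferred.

|AD| ∈ [0, 114]  (≈ [0.0000, 114.0000])

|AB| ∈ {50}
|BC| ∈ {42}
|CD| ∈ {22}
|AC| ∈ [8, 92]
|BD| ∈ [20, 64]
|AD| ∈ [0, 114]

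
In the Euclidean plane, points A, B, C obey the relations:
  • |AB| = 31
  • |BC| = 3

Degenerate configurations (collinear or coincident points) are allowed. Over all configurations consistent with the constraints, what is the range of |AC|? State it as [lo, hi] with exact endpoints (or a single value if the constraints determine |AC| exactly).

|AB| ∈ {31}
|BC| ∈ {3}
|AC| ∈ [28, 34]

|AC| ∈ [28, 34]  (≈ [28.0000, 34.0000])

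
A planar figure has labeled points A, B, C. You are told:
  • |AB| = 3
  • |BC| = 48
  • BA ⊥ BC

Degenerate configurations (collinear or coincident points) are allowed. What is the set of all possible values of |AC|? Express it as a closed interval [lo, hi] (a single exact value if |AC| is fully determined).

|AB| ∈ {3}
|BC| ∈ {48}
|AC| ∈ {3·√(257)}

|AC| = 3·√(257)  (≈ 48.0937)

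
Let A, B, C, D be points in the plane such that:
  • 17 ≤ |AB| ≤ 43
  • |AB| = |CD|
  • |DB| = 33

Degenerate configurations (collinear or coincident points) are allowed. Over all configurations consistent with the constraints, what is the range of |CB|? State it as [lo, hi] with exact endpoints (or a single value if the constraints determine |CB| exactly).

|CB| ∈ [0, 76]  (≈ [0.0000, 76.0000])

|AB| ∈ [17, 43]
|BD| ∈ {33}
|CD| ∈ [17, 43]
|AD| ∈ [0, 76]
|BC| ∈ [0, 76]
|AC| ∈ [0, 119]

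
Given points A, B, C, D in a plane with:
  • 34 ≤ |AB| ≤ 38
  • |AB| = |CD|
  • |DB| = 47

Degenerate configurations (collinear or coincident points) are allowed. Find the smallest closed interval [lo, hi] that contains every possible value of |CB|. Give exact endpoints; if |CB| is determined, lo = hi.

|AB| ∈ [34, 38]
|BD| ∈ {47}
|CD| ∈ [34, 38]
|AD| ∈ [9, 85]
|BC| ∈ [9, 85]
|AC| ∈ [0, 123]

|CB| ∈ [9, 85]  (≈ [9.0000, 85.0000])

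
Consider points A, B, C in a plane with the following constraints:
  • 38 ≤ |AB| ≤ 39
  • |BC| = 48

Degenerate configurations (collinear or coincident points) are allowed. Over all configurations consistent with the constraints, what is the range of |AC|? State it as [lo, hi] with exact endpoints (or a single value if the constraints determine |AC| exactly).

|AC| ∈ [9, 87]  (≈ [9.0000, 87.0000])

|AB| ∈ [38, 39]
|BC| ∈ {48}
|AC| ∈ [9, 87]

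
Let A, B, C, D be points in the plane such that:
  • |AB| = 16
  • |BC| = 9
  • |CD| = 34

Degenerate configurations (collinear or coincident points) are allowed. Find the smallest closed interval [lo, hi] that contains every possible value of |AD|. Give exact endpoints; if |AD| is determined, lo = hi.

|AB| ∈ {16}
|BC| ∈ {9}
|CD| ∈ {34}
|AC| ∈ [7, 25]
|BD| ∈ [25, 43]
|AD| ∈ [9, 59]

|AD| ∈ [9, 59]  (≈ [9.0000, 59.0000])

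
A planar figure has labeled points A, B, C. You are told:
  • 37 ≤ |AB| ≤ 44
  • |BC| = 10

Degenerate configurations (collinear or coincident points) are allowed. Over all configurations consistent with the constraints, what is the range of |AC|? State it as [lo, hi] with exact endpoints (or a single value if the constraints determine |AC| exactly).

|AC| ∈ [27, 54]  (≈ [27.0000, 54.0000])

|AB| ∈ [37, 44]
|BC| ∈ {10}
|AC| ∈ [27, 54]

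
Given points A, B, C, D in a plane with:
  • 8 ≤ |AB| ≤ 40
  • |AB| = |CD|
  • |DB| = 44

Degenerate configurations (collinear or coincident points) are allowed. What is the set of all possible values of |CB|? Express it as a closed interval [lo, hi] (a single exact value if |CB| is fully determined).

|CB| ∈ [4, 84]  (≈ [4.0000, 84.0000])

|AB| ∈ [8, 40]
|BD| ∈ {44}
|CD| ∈ [8, 40]
|AD| ∈ [4, 84]
|BC| ∈ [4, 84]
|AC| ∈ [0, 124]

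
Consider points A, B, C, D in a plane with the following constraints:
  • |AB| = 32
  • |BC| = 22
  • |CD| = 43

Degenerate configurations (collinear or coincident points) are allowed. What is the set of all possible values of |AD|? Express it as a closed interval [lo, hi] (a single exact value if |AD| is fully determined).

|AB| ∈ {32}
|BC| ∈ {22}
|CD| ∈ {43}
|AC| ∈ [10, 54]
|BD| ∈ [21, 65]
|AD| ∈ [0, 97]

|AD| ∈ [0, 97]  (≈ [0.0000, 97.0000])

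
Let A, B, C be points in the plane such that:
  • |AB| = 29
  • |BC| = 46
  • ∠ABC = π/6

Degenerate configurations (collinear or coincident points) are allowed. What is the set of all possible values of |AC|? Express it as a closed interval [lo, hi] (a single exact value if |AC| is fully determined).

|AB| ∈ {29}
|BC| ∈ {46}
|AC| ∈ {√(2957 - 1334·√(3))}

|AC| = √(2957 - 1334·√(3))  (≈ 25.4253)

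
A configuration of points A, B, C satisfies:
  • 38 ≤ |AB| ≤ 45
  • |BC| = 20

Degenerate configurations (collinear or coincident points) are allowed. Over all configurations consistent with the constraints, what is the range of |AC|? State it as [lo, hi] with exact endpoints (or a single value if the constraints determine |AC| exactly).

|AB| ∈ [38, 45]
|BC| ∈ {20}
|AC| ∈ [18, 65]

|AC| ∈ [18, 65]  (≈ [18.0000, 65.0000])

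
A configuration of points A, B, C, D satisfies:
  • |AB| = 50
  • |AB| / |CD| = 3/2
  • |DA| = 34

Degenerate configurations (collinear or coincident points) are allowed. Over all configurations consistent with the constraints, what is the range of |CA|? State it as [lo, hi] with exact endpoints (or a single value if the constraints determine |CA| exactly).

|CA| ∈ [2/3, 202/3]  (≈ [0.6667, 67.3333])

|AB| ∈ {50}
|AD| ∈ {34}
|CD| ∈ {100/3}
|BD| ∈ [16, 84]
|AC| ∈ [2/3, 202/3]
|BC| ∈ [0, 352/3]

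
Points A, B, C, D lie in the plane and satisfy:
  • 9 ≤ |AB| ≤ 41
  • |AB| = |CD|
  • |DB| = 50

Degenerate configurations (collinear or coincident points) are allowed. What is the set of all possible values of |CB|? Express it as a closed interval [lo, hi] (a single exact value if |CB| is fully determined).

|CB| ∈ [9, 91]  (≈ [9.0000, 91.0000])

|AB| ∈ [9, 41]
|BD| ∈ {50}
|CD| ∈ [9, 41]
|AD| ∈ [9, 91]
|BC| ∈ [9, 91]
|AC| ∈ [0, 132]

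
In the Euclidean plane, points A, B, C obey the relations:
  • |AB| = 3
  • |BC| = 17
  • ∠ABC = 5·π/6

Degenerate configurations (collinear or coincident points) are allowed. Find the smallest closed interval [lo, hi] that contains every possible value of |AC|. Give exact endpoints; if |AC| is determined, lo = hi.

|AB| ∈ {3}
|BC| ∈ {17}
|AC| ∈ {√(51·√(3) + 298)}

|AC| = √(51·√(3) + 298)  (≈ 19.6554)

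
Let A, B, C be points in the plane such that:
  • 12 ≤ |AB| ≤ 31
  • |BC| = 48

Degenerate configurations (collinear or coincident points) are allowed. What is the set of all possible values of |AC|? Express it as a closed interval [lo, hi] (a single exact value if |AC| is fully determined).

|AC| ∈ [17, 79]  (≈ [17.0000, 79.0000])

|AB| ∈ [12, 31]
|BC| ∈ {48}
|AC| ∈ [17, 79]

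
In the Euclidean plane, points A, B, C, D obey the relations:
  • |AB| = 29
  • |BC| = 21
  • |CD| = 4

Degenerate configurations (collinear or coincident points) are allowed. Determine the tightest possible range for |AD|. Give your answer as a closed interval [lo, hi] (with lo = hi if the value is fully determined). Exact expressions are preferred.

|AD| ∈ [4, 54]  (≈ [4.0000, 54.0000])

|AB| ∈ {29}
|BC| ∈ {21}
|CD| ∈ {4}
|AC| ∈ [8, 50]
|BD| ∈ [17, 25]
|AD| ∈ [4, 54]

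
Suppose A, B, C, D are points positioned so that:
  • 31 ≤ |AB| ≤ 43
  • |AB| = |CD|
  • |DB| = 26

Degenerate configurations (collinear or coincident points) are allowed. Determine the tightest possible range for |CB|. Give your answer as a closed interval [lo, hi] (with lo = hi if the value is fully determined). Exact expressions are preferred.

|AB| ∈ [31, 43]
|BD| ∈ {26}
|CD| ∈ [31, 43]
|AD| ∈ [5, 69]
|BC| ∈ [5, 69]
|AC| ∈ [0, 112]

|CB| ∈ [5, 69]  (≈ [5.0000, 69.0000])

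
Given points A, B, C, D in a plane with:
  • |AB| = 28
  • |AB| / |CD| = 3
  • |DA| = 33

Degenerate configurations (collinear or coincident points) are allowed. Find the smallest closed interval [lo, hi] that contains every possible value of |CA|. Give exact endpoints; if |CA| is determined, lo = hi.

|AB| ∈ {28}
|AD| ∈ {33}
|CD| ∈ {28/3}
|BD| ∈ [5, 61]
|AC| ∈ [71/3, 127/3]
|BC| ∈ [0, 211/3]

|CA| ∈ [71/3, 127/3]  (≈ [23.6667, 42.3333])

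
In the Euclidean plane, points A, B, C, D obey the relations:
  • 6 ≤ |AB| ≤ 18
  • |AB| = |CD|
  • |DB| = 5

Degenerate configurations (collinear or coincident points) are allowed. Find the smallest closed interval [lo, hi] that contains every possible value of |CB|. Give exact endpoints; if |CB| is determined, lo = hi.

|AB| ∈ [6, 18]
|BD| ∈ {5}
|CD| ∈ [6, 18]
|AD| ∈ [1, 23]
|BC| ∈ [1, 23]
|AC| ∈ [0, 41]

|CB| ∈ [1, 23]  (≈ [1.0000, 23.0000])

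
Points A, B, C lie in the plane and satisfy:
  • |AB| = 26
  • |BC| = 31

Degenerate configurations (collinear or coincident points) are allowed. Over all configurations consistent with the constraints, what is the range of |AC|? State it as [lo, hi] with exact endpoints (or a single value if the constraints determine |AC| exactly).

|AC| ∈ [5, 57]  (≈ [5.0000, 57.0000])

|AB| ∈ {26}
|BC| ∈ {31}
|AC| ∈ [5, 57]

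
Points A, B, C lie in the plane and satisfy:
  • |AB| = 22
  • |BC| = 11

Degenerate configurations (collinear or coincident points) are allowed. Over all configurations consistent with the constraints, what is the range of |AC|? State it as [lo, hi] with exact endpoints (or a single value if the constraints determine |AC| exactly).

|AB| ∈ {22}
|BC| ∈ {11}
|AC| ∈ [11, 33]

|AC| ∈ [11, 33]  (≈ [11.0000, 33.0000])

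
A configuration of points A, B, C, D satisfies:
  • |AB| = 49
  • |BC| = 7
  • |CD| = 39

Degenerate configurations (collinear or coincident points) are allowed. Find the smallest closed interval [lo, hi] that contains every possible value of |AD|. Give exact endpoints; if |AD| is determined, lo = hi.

|AB| ∈ {49}
|BC| ∈ {7}
|CD| ∈ {39}
|AC| ∈ [42, 56]
|BD| ∈ [32, 46]
|AD| ∈ [3, 95]

|AD| ∈ [3, 95]  (≈ [3.0000, 95.0000])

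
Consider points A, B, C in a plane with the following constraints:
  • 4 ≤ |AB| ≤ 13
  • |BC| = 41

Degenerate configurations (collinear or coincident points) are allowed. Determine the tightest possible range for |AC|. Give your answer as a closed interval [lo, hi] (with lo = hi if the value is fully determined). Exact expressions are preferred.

|AB| ∈ [4, 13]
|BC| ∈ {41}
|AC| ∈ [28, 54]

|AC| ∈ [28, 54]  (≈ [28.0000, 54.0000])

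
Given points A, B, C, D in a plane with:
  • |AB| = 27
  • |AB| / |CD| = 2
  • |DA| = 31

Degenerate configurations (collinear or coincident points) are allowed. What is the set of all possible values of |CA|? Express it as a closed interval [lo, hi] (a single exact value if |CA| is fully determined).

|CA| ∈ [35/2, 89/2]  (≈ [17.5000, 44.5000])

|AB| ∈ {27}
|AD| ∈ {31}
|CD| ∈ {27/2}
|BD| ∈ [4, 58]
|AC| ∈ [35/2, 89/2]
|BC| ∈ [0, 143/2]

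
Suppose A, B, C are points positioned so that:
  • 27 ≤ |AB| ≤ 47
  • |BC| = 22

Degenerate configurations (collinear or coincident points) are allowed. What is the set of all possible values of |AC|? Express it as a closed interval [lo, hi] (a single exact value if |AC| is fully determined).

|AC| ∈ [5, 69]  (≈ [5.0000, 69.0000])

|AB| ∈ [27, 47]
|BC| ∈ {22}
|AC| ∈ [5, 69]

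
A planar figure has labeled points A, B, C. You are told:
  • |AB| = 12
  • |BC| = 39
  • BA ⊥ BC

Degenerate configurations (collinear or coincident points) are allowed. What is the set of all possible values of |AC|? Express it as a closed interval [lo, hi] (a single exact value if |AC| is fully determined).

|AB| ∈ {12}
|BC| ∈ {39}
|AC| ∈ {3·√(185)}

|AC| = 3·√(185)  (≈ 40.8044)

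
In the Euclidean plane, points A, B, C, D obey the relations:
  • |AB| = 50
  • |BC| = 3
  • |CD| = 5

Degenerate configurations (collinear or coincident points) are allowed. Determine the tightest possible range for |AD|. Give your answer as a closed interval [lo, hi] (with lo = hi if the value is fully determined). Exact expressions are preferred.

|AB| ∈ {50}
|BC| ∈ {3}
|CD| ∈ {5}
|AC| ∈ [47, 53]
|BD| ∈ [2, 8]
|AD| ∈ [42, 58]

|AD| ∈ [42, 58]  (≈ [42.0000, 58.0000])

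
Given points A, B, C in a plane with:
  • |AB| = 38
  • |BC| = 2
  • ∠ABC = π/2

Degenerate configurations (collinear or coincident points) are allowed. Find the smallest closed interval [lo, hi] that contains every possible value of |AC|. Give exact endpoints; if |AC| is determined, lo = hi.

|AB| ∈ {38}
|BC| ∈ {2}
|AC| ∈ {2·√(362)}

|AC| = 2·√(362)  (≈ 38.0526)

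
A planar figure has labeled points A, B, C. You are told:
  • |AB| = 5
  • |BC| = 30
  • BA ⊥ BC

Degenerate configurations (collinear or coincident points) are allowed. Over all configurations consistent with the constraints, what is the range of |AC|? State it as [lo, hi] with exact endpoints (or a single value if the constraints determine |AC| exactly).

|AC| = 5·√(37)  (≈ 30.4138)

|AB| ∈ {5}
|BC| ∈ {30}
|AC| ∈ {5·√(37)}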